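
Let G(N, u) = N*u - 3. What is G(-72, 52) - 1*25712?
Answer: -29459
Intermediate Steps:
G(N, u) = -3 + N*u
G(-72, 52) - 1*25712 = (-3 - 72*52) - 1*25712 = (-3 - 3744) - 25712 = -3747 - 25712 = -29459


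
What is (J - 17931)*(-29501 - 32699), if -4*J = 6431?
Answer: 1215310250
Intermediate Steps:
J = -6431/4 (J = -¼*6431 = -6431/4 ≈ -1607.8)
(J - 17931)*(-29501 - 32699) = (-6431/4 - 17931)*(-29501 - 32699) = -78155/4*(-62200) = 1215310250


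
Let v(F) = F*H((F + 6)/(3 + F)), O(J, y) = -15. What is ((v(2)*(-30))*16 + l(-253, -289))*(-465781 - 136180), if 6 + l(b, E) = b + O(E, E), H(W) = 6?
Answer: 3632232674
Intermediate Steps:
v(F) = 6*F (v(F) = F*6 = 6*F)
l(b, E) = -21 + b (l(b, E) = -6 + (b - 15) = -6 + (-15 + b) = -21 + b)
((v(2)*(-30))*16 + l(-253, -289))*(-465781 - 136180) = (((6*2)*(-30))*16 + (-21 - 253))*(-465781 - 136180) = ((12*(-30))*16 - 274)*(-601961) = (-360*16 - 274)*(-601961) = (-5760 - 274)*(-601961) = -6034*(-601961) = 3632232674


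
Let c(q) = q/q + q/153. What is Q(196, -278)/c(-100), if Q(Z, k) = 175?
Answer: 26775/53 ≈ 505.19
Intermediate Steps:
c(q) = 1 + q/153 (c(q) = 1 + q*(1/153) = 1 + q/153)
Q(196, -278)/c(-100) = 175/(1 + (1/153)*(-100)) = 175/(1 - 100/153) = 175/(53/153) = 175*(153/53) = 26775/53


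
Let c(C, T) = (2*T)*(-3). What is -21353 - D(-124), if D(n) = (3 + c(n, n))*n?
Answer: 71275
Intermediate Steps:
c(C, T) = -6*T
D(n) = n*(3 - 6*n) (D(n) = (3 - 6*n)*n = n*(3 - 6*n))
-21353 - D(-124) = -21353 - 3*(-124)*(1 - 2*(-124)) = -21353 - 3*(-124)*(1 + 248) = -21353 - 3*(-124)*249 = -21353 - 1*(-92628) = -21353 + 92628 = 71275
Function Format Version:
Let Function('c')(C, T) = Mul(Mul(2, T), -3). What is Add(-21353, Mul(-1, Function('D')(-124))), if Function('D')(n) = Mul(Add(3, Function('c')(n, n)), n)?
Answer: 71275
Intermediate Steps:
Function('c')(C, T) = Mul(-6, T)
Function('D')(n) = Mul(n, Add(3, Mul(-6, n))) (Function('D')(n) = Mul(Add(3, Mul(-6, n)), n) = Mul(n, Add(3, Mul(-6, n))))
Add(-21353, Mul(-1, Function('D')(-124))) = Add(-21353, Mul(-1, Mul(3, -124, Add(1, Mul(-2, -124))))) = Add(-21353, Mul(-1, Mul(3, -124, Add(1, 248)))) = Add(-21353, Mul(-1, Mul(3, -124, 249))) = Add(-21353, Mul(-1, -92628)) = Add(-21353, 92628) = 71275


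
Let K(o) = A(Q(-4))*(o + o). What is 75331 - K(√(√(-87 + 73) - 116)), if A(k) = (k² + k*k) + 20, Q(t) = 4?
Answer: 75331 - 104*√(-116 + I*√14) ≈ 75313.0 - 1120.3*I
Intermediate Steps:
A(k) = 20 + 2*k² (A(k) = (k² + k²) + 20 = 2*k² + 20 = 20 + 2*k²)
K(o) = 104*o (K(o) = (20 + 2*4²)*(o + o) = (20 + 2*16)*(2*o) = (20 + 32)*(2*o) = 52*(2*o) = 104*o)
75331 - K(√(√(-87 + 73) - 116)) = 75331 - 104*√(√(-87 + 73) - 116) = 75331 - 104*√(√(-14) - 116) = 75331 - 104*√(I*√14 - 116) = 75331 - 104*√(-116 + I*√14)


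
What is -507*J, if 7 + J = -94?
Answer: 51207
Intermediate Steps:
J = -101 (J = -7 - 94 = -101)
-507*J = -507*(-101) = 51207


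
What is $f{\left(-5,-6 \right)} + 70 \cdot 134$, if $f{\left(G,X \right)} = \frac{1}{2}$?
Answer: $\frac{18761}{2} \approx 9380.5$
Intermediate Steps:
$f{\left(G,X \right)} = \frac{1}{2}$
$f{\left(-5,-6 \right)} + 70 \cdot 134 = \frac{1}{2} + 70 \cdot 134 = \frac{1}{2} + 9380 = \frac{18761}{2}$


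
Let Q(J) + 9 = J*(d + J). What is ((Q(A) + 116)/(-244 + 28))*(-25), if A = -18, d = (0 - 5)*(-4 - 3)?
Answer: -4975/216 ≈ -23.032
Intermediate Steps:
d = 35 (d = -5*(-7) = 35)
Q(J) = -9 + J*(35 + J)
((Q(A) + 116)/(-244 + 28))*(-25) = (((-9 + (-18)² + 35*(-18)) + 116)/(-244 + 28))*(-25) = (((-9 + 324 - 630) + 116)/(-216))*(-25) = ((-315 + 116)*(-1/216))*(-25) = -199*(-1/216)*(-25) = (199/216)*(-25) = -4975/216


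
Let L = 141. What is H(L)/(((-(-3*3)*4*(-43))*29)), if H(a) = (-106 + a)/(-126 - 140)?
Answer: 5/1705896 ≈ 2.9310e-6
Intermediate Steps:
H(a) = 53/133 - a/266 (H(a) = (-106 + a)/(-266) = (-106 + a)*(-1/266) = 53/133 - a/266)
H(L)/(((-(-3*3)*4*(-43))*29)) = (53/133 - 1/266*141)/(((-(-3*3)*4*(-43))*29)) = (53/133 - 141/266)/(((-(-9)*4*(-43))*29)) = -5/(38*((-1*(-36)*(-43))*29)) = -5/(38*((36*(-43))*29)) = -5/(38*((-1548*29))) = -5/38/(-44892) = -5/38*(-1/44892) = 5/1705896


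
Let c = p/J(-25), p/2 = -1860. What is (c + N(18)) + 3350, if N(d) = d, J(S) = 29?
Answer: 93952/29 ≈ 3239.7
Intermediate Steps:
p = -3720 (p = 2*(-1860) = -3720)
c = -3720/29 ≈ -128.28
(c + N(18)) + 3350 = (-3720/29 + 18) + 3350 = -3198/29 + 3350 = 93952/29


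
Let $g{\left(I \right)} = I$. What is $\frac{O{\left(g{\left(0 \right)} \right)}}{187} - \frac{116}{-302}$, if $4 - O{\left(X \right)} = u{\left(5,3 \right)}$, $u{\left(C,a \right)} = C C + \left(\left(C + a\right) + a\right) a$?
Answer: $\frac{2692}{28237} \approx 0.095336$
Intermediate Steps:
$u{\left(C,a \right)} = C^{2} + a \left(C + 2 a\right)$ ($u{\left(C,a \right)} = C^{2} + \left(C + 2 a\right) a = C^{2} + a \left(C + 2 a\right)$)
$O{\left(X \right)} = -54$ ($O{\left(X \right)} = 4 - \left(5^{2} + 2 \cdot 3^{2} + 5 \cdot 3\right) = 4 - \left(25 + 2 \cdot 9 + 15\right) = 4 - \left(25 + 18 + 15\right) = 4 - 58 = -54$)
$\frac{O{\left(g{\left(0 \right)} \right)}}{187} - \frac{116}{-302} = - \frac{54}{187} - \frac{116}{-302} = \left(-54\right) \frac{1}{187} - - \frac{58}{151} = - \frac{54}{187} + \frac{58}{151} = \frac{2692}{28237}$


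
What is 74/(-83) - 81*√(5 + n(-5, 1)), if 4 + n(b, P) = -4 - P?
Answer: -74/83 - 162*I ≈ -0.89157 - 162.0*I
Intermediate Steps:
n(b, P) = -8 - P (n(b, P) = -4 + (-4 - P) = -8 - P)
74/(-83) - 81*√(5 + n(-5, 1)) = 74/(-83) - 81*√(5 + (-8 - 1*1)) = 74*(-1/83) - 81*√(5 + (-8 - 1)) = -74/83 - 81*√(5 - 9) = -74/83 - 162*I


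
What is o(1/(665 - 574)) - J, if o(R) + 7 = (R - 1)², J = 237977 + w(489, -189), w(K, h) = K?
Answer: -1974786813/8281 ≈ -2.3847e+5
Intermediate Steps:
J = 238466 (J = 237977 + 489 = 238466)
o(R) = -7 + (-1 + R)² (o(R) = -7 + (R - 1)² = -7 + (-1 + R)²)
o(1/(665 - 574)) - J = (-7 + (-1 + 1/(665 - 574))²) - 1*238466 = (-7 + (-1 + 1/91)²) - 238466 = (-7 + (-90/91)²) - 238466 = (-7 + 8100/8281) - 238466 = -49867/8281 - 238466 = -1974786813/8281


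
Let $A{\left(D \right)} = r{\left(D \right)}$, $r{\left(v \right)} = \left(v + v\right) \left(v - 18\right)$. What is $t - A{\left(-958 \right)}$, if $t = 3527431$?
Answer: $1657415$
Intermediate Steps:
$r{\left(v \right)} = 2 v \left(-18 + v\right)$
$A{\left(D \right)} = 2 D \left(-18 + D\right)$
$t - A{\left(-958 \right)} = 3527431 - 2 \left(-958\right) \left(-18 - 958\right) = 3527431 - 2 \left(-958\right) \left(-976\right) = 3527431 - 1870016 = 1657415$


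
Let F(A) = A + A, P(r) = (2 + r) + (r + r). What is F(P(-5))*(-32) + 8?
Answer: 840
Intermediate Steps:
P(r) = 2 + 3*r (P(r) = (2 + r) + 2*r = 2 + 3*r)
F(A) = 2*A
F(P(-5))*(-32) + 8 = (2*(2 + 3*(-5)))*(-32) + 8 = (2*(2 - 15))*(-32) + 8 = (2*(-13))*(-32) + 8 = -26*(-32) + 8 = 832 + 8 = 840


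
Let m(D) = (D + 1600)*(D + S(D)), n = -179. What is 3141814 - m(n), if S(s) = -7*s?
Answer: 1615660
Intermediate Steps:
m(D) = -6*D*(1600 + D) (m(D) = (D + 1600)*(D - 7*D) = (1600 + D)*(-6*D) = -6*D*(1600 + D))
3141814 - m(n) = 3141814 - 6*(-179)*(-1600 - 1*(-179)) = 3141814 - 6*(-179)*(-1600 + 179) = 3141814 - 6*(-179)*(-1421) = 3141814 - 1*1526154 = 3141814 - 1526154 = 1615660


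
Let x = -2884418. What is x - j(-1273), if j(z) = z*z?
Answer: -4504947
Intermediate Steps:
j(z) = z²
x - j(-1273) = -2884418 - 1*(-1273)² = -2884418 - 1*1620529 = -2884418 - 1620529 = -4504947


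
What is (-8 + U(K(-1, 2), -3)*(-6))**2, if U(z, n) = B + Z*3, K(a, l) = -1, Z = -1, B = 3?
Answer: 64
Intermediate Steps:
U(z, n) = 0 (U(z, n) = 3 - 1*3 = 3 - 3 = 0)
(-8 + U(K(-1, 2), -3)*(-6))**2 = (-8 + 0*(-6))**2 = (-8 + 0)**2 = (-8)**2 = 64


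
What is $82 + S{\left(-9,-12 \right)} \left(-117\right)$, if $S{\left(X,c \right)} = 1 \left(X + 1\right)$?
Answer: $1018$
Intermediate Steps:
$S{\left(X,c \right)} = 1 + X$ ($S{\left(X,c \right)} = 1 \left(1 + X\right) = 1 + X$)
$82 + S{\left(-9,-12 \right)} \left(-117\right) = 82 + \left(1 - 9\right) \left(-117\right) = 82 - -936 = 82 + 936 = 1018$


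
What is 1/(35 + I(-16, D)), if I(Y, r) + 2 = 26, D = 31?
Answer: 1/59 ≈ 0.016949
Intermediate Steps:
I(Y, r) = 24 (I(Y, r) = -2 + 26 = 24)
1/(35 + I(-16, D)) = 1/(35 + 24) = 1/59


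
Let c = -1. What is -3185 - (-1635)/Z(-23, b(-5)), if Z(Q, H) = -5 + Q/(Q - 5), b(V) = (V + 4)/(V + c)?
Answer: -139475/39 ≈ -3576.3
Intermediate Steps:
b(V) = (4 + V)/(-1 + V) (b(V) = (V + 4)/(V - 1) = (4 + V)/(-1 + V))
Z(Q, H) = -5 + Q/(-5 + Q)
-3185 - (-1635)/Z(-23, b(-5)) = -3185 - (-1635)/((25 - 4*(-23))/(-5 - 23)) = -3185 - (-1635)/((25 + 92)/(-28)) = -3185 - (-1635)/((-1/28*117)) = -3185 - (-1635)/(-117/28) = -3185 - (-1635)*(-28)/117 = -3185 - 1*15260/39 = -3185 - 15260/39 = -139475/39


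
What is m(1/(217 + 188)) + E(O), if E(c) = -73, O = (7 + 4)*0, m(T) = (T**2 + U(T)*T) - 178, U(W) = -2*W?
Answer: -41170276/164025 ≈ -251.00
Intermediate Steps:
m(T) = -178 - T**2 (m(T) = (T**2 + (-2*T)*T) - 178 = (T**2 - 2*T**2) - 178 = -T**2 - 178 = -178 - T**2)
O = 0 (O = 11*0 = 0)
m(1/(217 + 188)) + E(O) = (-178 - (1/(217 + 188))**2) - 73 = (-178 - (1/405)**2) - 73 = (-178 - 1*1/164025) - 73 = (-178 - 1/164025) - 73 = -29196451/164025 - 73 = -41170276/164025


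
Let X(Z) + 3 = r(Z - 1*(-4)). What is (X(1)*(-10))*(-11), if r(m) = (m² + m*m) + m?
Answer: 5720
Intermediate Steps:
r(m) = m + 2*m² (r(m) = (m² + m²) + m = 2*m² + m = m + 2*m²)
X(Z) = -3 + (4 + Z)*(9 + 2*Z) (X(Z) = -3 + (Z - 1*(-4))*(1 + 2*(Z - 1*(-4))) = -3 + (Z + 4)*(1 + 2*(Z + 4)) = -3 + (4 + Z)*(1 + 2*(4 + Z)) = -3 + (4 + Z)*(1 + (8 + 2*Z)) = -3 + (4 + Z)*(9 + 2*Z))
(X(1)*(-10))*(-11) = ((-3 + (4 + 1)*(9 + 2*1))*(-10))*(-11) = ((-3 + 5*(9 + 2))*(-10))*(-11) = ((-3 + 5*11)*(-10))*(-11) = ((-3 + 55)*(-10))*(-11) = (52*(-10))*(-11) = -520*(-11) = 5720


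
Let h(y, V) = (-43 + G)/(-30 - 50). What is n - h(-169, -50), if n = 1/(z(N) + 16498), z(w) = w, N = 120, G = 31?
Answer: -24917/166180 ≈ -0.14994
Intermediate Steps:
h(y, V) = 3/20 (h(y, V) = (-43 + 31)/(-30 - 50) = -12/(-80) = -12*(-1/80) = 3/20)
n = 1/16618 (n = 1/(120 + 16498) = 1/16618 ≈ 6.0176e-5)
n - h(-169, -50) = 1/16618 - 1*3/20 = 1/16618 - 3/20 = -24917/166180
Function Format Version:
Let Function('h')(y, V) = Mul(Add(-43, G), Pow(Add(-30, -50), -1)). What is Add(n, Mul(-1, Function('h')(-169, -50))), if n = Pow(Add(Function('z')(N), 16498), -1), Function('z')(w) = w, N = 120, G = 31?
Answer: Rational(-24917, 166180) ≈ -0.14994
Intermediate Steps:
Function('h')(y, V) = Rational(3, 20) (Function('h')(y, V) = Mul(Add(-43, 31), Pow(Add(-30, -50), -1)) = Mul(-12, Pow(-80, -1)) = Mul(-12, Rational(-1, 80)) = Rational(3, 20))
n = Rational(1, 16618) (n = Pow(Add(120, 16498), -1) = Pow(16618, -1) = Rational(1, 16618) ≈ 6.0176e-5)
Add(n, Mul(-1, Function('h')(-169, -50))) = Add(Rational(1, 16618), Mul(-1, Rational(3, 20))) = Add(Rational(1, 16618), Rational(-3, 20)) = Rational(-24917, 166180)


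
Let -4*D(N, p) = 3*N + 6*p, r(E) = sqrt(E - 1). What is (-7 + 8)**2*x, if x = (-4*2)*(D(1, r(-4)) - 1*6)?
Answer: 54 + 12*I*sqrt(5) ≈ 54.0 + 26.833*I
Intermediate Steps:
r(E) = sqrt(-1 + E)
D(N, p) = -3*p/2 - 3*N/4 (D(N, p) = -(3*N + 6*p)/4 = -3*p/2 - 3*N/4)
x = 54 + 12*I*sqrt(5) (x = (-4*2)*((-3*sqrt(-1 - 4)/2 - 3/4*1) - 1*6) = -8*((-3*I*sqrt(5)/2 - 3/4) - 6) = -8*((-3/4 - 3*I*sqrt(5)/2) - 6) = -8*(-27/4 - 3*I*sqrt(5)/2) = 54 + 12*I*sqrt(5) ≈ 54.0 + 26.833*I)
(-7 + 8)**2*x = (-7 + 8)**2*(54 + 12*I*sqrt(5)) = 1**2*(54 + 12*I*sqrt(5)) = 1*(54 + 12*I*sqrt(5)) = 54 + 12*I*sqrt(5)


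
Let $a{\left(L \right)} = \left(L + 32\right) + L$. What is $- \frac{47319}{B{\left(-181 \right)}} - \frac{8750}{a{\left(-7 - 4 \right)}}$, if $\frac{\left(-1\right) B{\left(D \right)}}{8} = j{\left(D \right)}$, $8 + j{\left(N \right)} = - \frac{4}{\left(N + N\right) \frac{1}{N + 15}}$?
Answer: $- \frac{21024739}{14240} \approx -1476.5$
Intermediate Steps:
$j{\left(N \right)} = -8 - \frac{2 \left(15 + N\right)}{N}$ ($j{\left(N \right)} = -8 - \frac{4}{\left(N + N\right) \frac{1}{N + 15}} = -8 - \frac{4}{2 N \frac{1}{15 + N}} = -8 - 4 \frac{15 + N}{2 N} = -8 - \frac{2 \left(15 + N\right)}{N}$)
$a{\left(L \right)} = 32 + 2 L$ ($a{\left(L \right)} = \left(32 + L\right) + L = 32 + 2 L$)
$B{\left(D \right)} = 80 + \frac{240}{D}$ ($B{\left(D \right)} = - 8 \left(-10 - \frac{30}{D}\right) = 80 + \frac{240}{D}$)
$- \frac{47319}{B{\left(-181 \right)}} - \frac{8750}{a{\left(-7 - 4 \right)}} = - \frac{47319}{80 + \frac{240}{-181}} - \frac{8750}{32 + 2 \left(-7 - 4\right)} = - \frac{47319}{80 + 240 \left(- \frac{1}{181}\right)} - \frac{8750}{32 + 2 \left(-7 - 4\right)} = - \frac{47319}{80 - \frac{240}{181}} - \frac{8750}{32 + 2 \left(-11\right)} = - \frac{47319}{\frac{14240}{181}} - \frac{8750}{32 - 22} = \left(-47319\right) \frac{181}{14240} - \frac{8750}{10} = - \frac{8564739}{14240} - 875 = - \frac{21024739}{14240}$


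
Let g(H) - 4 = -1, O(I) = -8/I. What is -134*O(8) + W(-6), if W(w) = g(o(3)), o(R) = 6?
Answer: 137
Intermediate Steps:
g(H) = 3 (g(H) = 4 - 1 = 3)
W(w) = 3
-134*O(8) + W(-6) = -(-1072)/8 + 3 = -134*(-1) + 3 = 134 + 3 = 137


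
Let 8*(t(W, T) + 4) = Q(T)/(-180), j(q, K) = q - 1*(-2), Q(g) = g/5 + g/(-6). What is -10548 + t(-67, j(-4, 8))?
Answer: -227923199/21600 ≈ -10552.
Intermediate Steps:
Q(g) = g/30 (Q(g) = g*(1/5) + g*(-1/6) = g/5 - g/6 = g/30)
j(q, K) = 2 + q (j(q, K) = q + 2 = 2 + q)
t(W, T) = -4 - T/43200 (t(W, T) = -4 + ((T/30)/(-180))/8 = -4 + ((T/30)*(-1/180))/8 = -4 + (-T/5400)/8 = -4 - T/43200)
-10548 + t(-67, j(-4, 8)) = -10548 + (-4 - (2 - 4)/43200) = -10548 + (-4 - 1/43200*(-2)) = -10548 + (-4 + 1/21600) = -10548 - 86399/21600 = -227923199/21600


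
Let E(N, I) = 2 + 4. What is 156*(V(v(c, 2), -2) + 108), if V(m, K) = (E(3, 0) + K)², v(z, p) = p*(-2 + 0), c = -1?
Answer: 19344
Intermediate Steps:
v(z, p) = -2*p (v(z, p) = p*(-2) = -2*p)
E(N, I) = 6
V(m, K) = (6 + K)²
156*(V(v(c, 2), -2) + 108) = 156*((6 - 2)² + 108) = 156*(4² + 108) = 156*(16 + 108) = 156*124 = 19344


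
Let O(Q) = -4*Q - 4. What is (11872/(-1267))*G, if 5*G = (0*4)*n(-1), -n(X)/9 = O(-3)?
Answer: 0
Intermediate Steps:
O(Q) = -4 - 4*Q
n(X) = -72 (n(X) = -9*(-4 - 4*(-3)) = -9*(-4 + 12) = -9*8 = -72)
G = 0 (G = ((0*4)*(-72))/5 = (0*(-72))/5 = (1/5)*0 = 0)
(11872/(-1267))*G = (11872/(-1267))*0 = (11872*(-1/1267))*0 = -1696/181*0 = 0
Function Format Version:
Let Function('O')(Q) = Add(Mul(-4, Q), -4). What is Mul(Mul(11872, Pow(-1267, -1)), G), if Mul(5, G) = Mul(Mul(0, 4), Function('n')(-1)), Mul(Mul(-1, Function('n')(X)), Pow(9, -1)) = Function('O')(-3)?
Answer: 0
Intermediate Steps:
Function('O')(Q) = Add(-4, Mul(-4, Q))
Function('n')(X) = -72 (Function('n')(X) = Mul(-9, Add(-4, Mul(-4, -3))) = Mul(-9, Add(-4, 12)) = Mul(-9, 8) = -72)
G = 0 (G = Mul(Rational(1, 5), Mul(Mul(0, 4), -72)) = Mul(Rational(1, 5), Mul(0, -72)) = Mul(Rational(1, 5), 0) = 0)
Mul(Mul(11872, Pow(-1267, -1)), G) = Mul(Mul(11872, Pow(-1267, -1)), 0) = Mul(Mul(11872, Rational(-1, 1267)), 0) = Mul(Rational(-1696, 181), 0) = 0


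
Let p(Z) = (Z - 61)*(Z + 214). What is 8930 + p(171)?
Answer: 51280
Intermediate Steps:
p(Z) = (-61 + Z)*(214 + Z)
8930 + p(171) = 8930 + (-13054 + 171² + 153*171) = 8930 + (-13054 + 29241 + 26163) = 8930 + 42350 = 51280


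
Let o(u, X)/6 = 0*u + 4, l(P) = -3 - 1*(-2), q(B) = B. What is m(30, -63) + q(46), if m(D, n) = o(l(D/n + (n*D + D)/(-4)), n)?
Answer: 70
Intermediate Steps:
l(P) = -1 (l(P) = -3 + 2 = -1)
o(u, X) = 24 (o(u, X) = 6*(0*u + 4) = 6*(0 + 4) = 6*4 = 24)
m(D, n) = 24
m(30, -63) + q(46) = 24 + 46 = 70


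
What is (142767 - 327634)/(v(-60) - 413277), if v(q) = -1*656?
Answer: 184867/413933 ≈ 0.44661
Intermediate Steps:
v(q) = -656
(142767 - 327634)/(v(-60) - 413277) = (142767 - 327634)/(-656 - 413277) = -184867/(-413933) = -184867*(-1/413933) = 184867/413933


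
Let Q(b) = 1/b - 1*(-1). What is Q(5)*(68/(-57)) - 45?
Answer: -4411/95 ≈ -46.432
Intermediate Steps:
Q(b) = 1 + 1/b (Q(b) = 1/b + 1 = 1 + 1/b)
Q(5)*(68/(-57)) - 45 = ((1 + 5)/5)*(68/(-57)) - 45 = ((⅕)*6)*(68*(-1/57)) - 45 = (6/5)*(-68/57) - 45 = -136/95 - 45 = -4411/95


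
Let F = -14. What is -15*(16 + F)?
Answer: -30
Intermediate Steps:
-15*(16 + F) = -15*(16 - 14) = -15*2 = -30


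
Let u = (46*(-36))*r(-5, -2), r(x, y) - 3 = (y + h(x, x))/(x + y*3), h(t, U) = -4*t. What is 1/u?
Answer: -11/24840 ≈ -0.00044283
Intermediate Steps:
r(x, y) = 3 + (y - 4*x)/(x + 3*y) (r(x, y) = 3 + (y - 4*x)/(x + y*3) = 3 + (y - 4*x)/(x + 3*y))
u = -24840/11 (u = (46*(-36))*((-1*(-5) + 10*(-2))/(-5 + 3*(-2))) = -1656*(5 - 20)/(-5 - 6) = -1656*(-15)/(-11) = -(-1656)*(-15)/11 = -1656*15/11 = -24840/11 ≈ -2258.2)
1/u = 1/(-24840/11) = -11/24840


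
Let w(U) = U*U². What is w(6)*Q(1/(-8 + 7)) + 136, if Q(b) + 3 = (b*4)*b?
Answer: 352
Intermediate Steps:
Q(b) = -3 + 4*b² (Q(b) = -3 + (b*4)*b = -3 + (4*b)*b = -3 + 4*b²)
w(U) = U³
w(6)*Q(1/(-8 + 7)) + 136 = 6³*(-3 + 4*(1/(-8 + 7))²) + 136 = 216*(-3 + 4*(1/(-1))²) + 136 = 216*(-3 + 4*(-1)²) + 136 = 216*(-3 + 4*1) + 136 = 216*(-3 + 4) + 136 = 216*1 + 136 = 216 + 136 = 352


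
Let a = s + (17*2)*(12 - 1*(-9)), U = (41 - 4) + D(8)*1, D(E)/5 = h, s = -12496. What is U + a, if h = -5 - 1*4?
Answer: -11790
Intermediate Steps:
h = -9 (h = -5 - 4 = -9)
D(E) = -45 (D(E) = 5*(-9) = -45)
U = -8 (U = (41 - 4) - 45*1 = 37 - 45 = -8)
a = -11782 (a = -12496 + (17*2)*(12 - 1*(-9)) = -12496 + 34*(12 + 9) = -12496 + 34*21 = -12496 + 714 = -11782)
U + a = -8 - 11782 = -11790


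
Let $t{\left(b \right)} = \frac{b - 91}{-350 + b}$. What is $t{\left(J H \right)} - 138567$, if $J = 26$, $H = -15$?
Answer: $- \frac{2771327}{20} \approx -1.3857 \cdot 10^{5}$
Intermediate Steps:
$t{\left(b \right)} = \frac{-91 + b}{-350 + b}$
$t{\left(J H \right)} - 138567 = \frac{-91 + 26 \left(-15\right)}{-350 + 26 \left(-15\right)} - 138567 = \frac{-91 - 390}{-350 - 390} - 138567 = \frac{1}{-740} \left(-481\right) - 138567 = \left(- \frac{1}{740}\right) \left(-481\right) - 138567 = \frac{13}{20} - 138567 = - \frac{2771327}{20}$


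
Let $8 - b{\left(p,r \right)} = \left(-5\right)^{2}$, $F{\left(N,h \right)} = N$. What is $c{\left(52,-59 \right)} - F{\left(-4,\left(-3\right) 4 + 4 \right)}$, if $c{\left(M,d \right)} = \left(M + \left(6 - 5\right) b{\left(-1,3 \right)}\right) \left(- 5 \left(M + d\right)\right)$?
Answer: $1229$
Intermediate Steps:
$b{\left(p,r \right)} = -17$ ($b{\left(p,r \right)} = 8 - \left(-5\right)^{2} = 8 - 25 = -17$)
$c{\left(M,d \right)} = \left(-17 + M\right) \left(- 5 M - 5 d\right)$ ($c{\left(M,d \right)} = \left(M + \left(6 - 5\right) \left(-17\right)\right) \left(- 5 \left(M + d\right)\right) = \left(M + 1 \left(-17\right)\right) \left(- 5 M - 5 d\right) = \left(M - 17\right) \left(- 5 M - 5 d\right) = \left(-17 + M\right) \left(- 5 M - 5 d\right)$)
$c{\left(52,-59 \right)} - F{\left(-4,\left(-3\right) 4 + 4 \right)} = \left(- 5 \cdot 52^{2} + 85 \cdot 52 + 85 \left(-59\right) - 260 \left(-59\right)\right) - -4 = \left(\left(-5\right) 2704 + 4420 - 5015 + 15340\right) + 4 = \left(-13520 + 4420 - 5015 + 15340\right) + 4 = 1225 + 4 = 1229$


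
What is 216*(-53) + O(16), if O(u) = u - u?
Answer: -11448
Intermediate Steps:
O(u) = 0
216*(-53) + O(16) = 216*(-53) + 0 = -11448 + 0 = -11448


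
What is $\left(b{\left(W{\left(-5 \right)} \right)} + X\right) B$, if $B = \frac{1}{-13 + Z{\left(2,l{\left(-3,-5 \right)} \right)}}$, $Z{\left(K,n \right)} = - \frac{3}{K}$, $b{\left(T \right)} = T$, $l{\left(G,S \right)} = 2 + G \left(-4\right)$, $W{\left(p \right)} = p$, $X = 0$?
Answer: $\frac{10}{29} \approx 0.34483$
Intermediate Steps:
$l{\left(G,S \right)} = 2 - 4 G$
$B = - \frac{2}{29}$ ($B = \frac{1}{-13 - \frac{3}{2}} = \frac{1}{- \frac{29}{2}} = - \frac{2}{29} \approx -0.068966$)
$\left(b{\left(W{\left(-5 \right)} \right)} + X\right) B = \left(-5 + 0\right) \left(- \frac{2}{29}\right) = \left(-5\right) \left(- \frac{2}{29}\right) = \frac{10}{29}$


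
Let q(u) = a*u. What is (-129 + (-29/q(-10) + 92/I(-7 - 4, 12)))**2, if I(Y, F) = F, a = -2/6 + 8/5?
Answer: 184172041/12996 ≈ 14171.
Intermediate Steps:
a = 19/15 (a = -2*1/6 + 8*(1/5) = -1/3 + 8/5 = 19/15 ≈ 1.2667)
q(u) = 19*u/15
(-129 + (-29/q(-10) + 92/I(-7 - 4, 12)))**2 = (-129 + (-29/((19/15)*(-10)) + 92/12))**2 = (-129 + (-29/(-38/3) + 92*(1/12)))**2 = (-129 + (-29*(-3/38) + 23/3))**2 = (-129 + (87/38 + 23/3))**2 = (-129 + 1135/114)**2 = (-13571/114)**2 = 184172041/12996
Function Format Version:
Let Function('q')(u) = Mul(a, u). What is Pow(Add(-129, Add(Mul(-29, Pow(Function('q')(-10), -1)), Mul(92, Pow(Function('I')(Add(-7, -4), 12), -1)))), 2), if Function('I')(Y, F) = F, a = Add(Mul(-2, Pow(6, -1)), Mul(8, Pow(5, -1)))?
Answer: Rational(184172041, 12996) ≈ 14171.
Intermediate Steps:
a = Rational(19, 15) (a = Add(Mul(-2, Rational(1, 6)), Mul(8, Rational(1, 5))) = Add(Rational(-1, 3), Rational(8, 5)) = Rational(19, 15) ≈ 1.2667)
Function('q')(u) = Mul(Rational(19, 15), u)
Pow(Add(-129, Add(Mul(-29, Pow(Function('q')(-10), -1)), Mul(92, Pow(Function('I')(Add(-7, -4), 12), -1)))), 2) = Pow(Add(-129, Add(Mul(-29, Pow(Mul(Rational(19, 15), -10), -1)), Mul(92, Pow(12, -1)))), 2) = Pow(Add(-129, Add(Mul(-29, Pow(Rational(-38, 3), -1)), Mul(92, Rational(1, 12)))), 2) = Pow(Add(-129, Add(Mul(-29, Rational(-3, 38)), Rational(23, 3))), 2) = Pow(Add(-129, Add(Rational(87, 38), Rational(23, 3))), 2) = Pow(Add(-129, Rational(1135, 114)), 2) = Pow(Rational(-13571, 114), 2) = Rational(184172041, 12996)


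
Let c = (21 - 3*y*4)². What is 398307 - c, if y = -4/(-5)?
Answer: 9954426/25 ≈ 3.9818e+5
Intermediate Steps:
y = ⅘ (y = -4*(-⅕) = ⅘ ≈ 0.80000)
c = 3249/25 (c = (21 - 3*⅘*4)² = (21 - 12/5*4)² = (21 - 48/5)² = (57/5)² = 3249/25 ≈ 129.96)
398307 - c = 398307 - 1*3249/25 = 398307 - 3249/25 = 9954426/25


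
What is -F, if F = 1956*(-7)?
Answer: 13692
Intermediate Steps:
F = -13692
-F = -1*(-13692) = 13692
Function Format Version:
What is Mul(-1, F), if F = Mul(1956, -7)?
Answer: 13692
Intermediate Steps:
F = -13692
Mul(-1, F) = Mul(-1, -13692) = 13692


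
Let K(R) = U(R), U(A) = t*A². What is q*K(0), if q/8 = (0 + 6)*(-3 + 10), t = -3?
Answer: 0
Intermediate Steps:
U(A) = -3*A²
K(R) = -3*R²
q = 336 (q = 8*((0 + 6)*(-3 + 10)) = 8*(6*7) = 8*42 = 336)
q*K(0) = 336*(-3*0²) = 336*(-3*0) = 336*0 = 0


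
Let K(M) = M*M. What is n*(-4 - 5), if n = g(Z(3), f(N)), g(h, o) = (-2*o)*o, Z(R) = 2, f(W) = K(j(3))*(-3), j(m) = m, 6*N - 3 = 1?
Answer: 13122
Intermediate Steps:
N = ⅔ (N = ½ + (⅙)*1 = ½ + ⅙ = ⅔ ≈ 0.66667)
K(M) = M²
f(W) = -27 (f(W) = 3²*(-3) = 9*(-3) = -27)
g(h, o) = -2*o²
n = -1458 (n = -2*(-27)² = -2*729 = -1458)
n*(-4 - 5) = -1458*(-4 - 5) = -1458*(-9) = 13122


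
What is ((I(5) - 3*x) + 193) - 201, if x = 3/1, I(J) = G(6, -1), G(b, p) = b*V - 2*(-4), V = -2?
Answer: -21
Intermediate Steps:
G(b, p) = 8 - 2*b (G(b, p) = b*(-2) - 2*(-4) = -2*b + 8 = 8 - 2*b)
I(J) = -4 (I(J) = 8 - 2*6 = 8 - 12 = -4)
x = 3 (x = 3*1 = 3)
((I(5) - 3*x) + 193) - 201 = ((-4 - 3*3) + 193) - 201 = ((-4 - 9) + 193) - 201 = (-13 + 193) - 201 = 180 - 201 = -21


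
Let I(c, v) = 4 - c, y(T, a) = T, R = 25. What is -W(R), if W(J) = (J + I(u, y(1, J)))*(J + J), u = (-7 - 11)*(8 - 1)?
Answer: -7750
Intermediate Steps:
u = -126 (u = -18*7 = -126)
W(J) = 2*J*(130 + J) (W(J) = (J + (4 - 1*(-126)))*(J + J) = (J + (4 + 126))*(2*J) = (J + 130)*(2*J) = (130 + J)*(2*J) = 2*J*(130 + J))
-W(R) = -2*25*(130 + 25) = -2*25*155 = -1*7750 = -7750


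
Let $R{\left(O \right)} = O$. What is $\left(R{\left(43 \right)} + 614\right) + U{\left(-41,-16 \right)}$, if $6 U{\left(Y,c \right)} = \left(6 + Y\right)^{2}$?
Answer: $\frac{5167}{6} \approx 861.17$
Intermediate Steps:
$U{\left(Y,c \right)} = \frac{\left(6 + Y\right)^{2}}{6}$
$\left(R{\left(43 \right)} + 614\right) + U{\left(-41,-16 \right)} = \left(43 + 614\right) + \frac{\left(6 - 41\right)^{2}}{6} = 657 + \frac{\left(-35\right)^{2}}{6} = 657 + \frac{1}{6} \cdot 1225 = 657 + \frac{1225}{6} = \frac{5167}{6}$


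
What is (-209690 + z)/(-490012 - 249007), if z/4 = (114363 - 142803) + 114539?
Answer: -134706/739019 ≈ -0.18228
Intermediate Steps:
z = 344396 (z = 4*((114363 - 142803) + 114539) = 4*(-28440 + 114539) = 4*86099 = 344396)
(-209690 + z)/(-490012 - 249007) = (-209690 + 344396)/(-490012 - 249007) = 134706/(-739019) = 134706*(-1/739019) = -134706/739019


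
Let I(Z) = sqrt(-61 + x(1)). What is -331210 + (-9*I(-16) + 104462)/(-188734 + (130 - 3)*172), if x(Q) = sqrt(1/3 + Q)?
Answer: -27637870681/83445 + I*sqrt(549 - 6*sqrt(3))/55630 ≈ -3.3121e+5 + 0.00041718*I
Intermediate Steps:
x(Q) = sqrt(1/3 + Q)
I(Z) = sqrt(-61 + 2*sqrt(3)/3) (I(Z) = sqrt(-61 + sqrt(3 + 9*1)/3) = sqrt(-61 + sqrt(3 + 9)/3) = sqrt(-61 + sqrt(12)/3) = sqrt(-61 + (2*sqrt(3))/3) = sqrt(-61 + 2*sqrt(3)/3))
-331210 + (-9*I(-16) + 104462)/(-188734 + (130 - 3)*172) = -331210 + (-3*sqrt(-549 + 6*sqrt(3)) + 104462)/(-188734 + (130 - 3)*172) = -331210 + (-3*sqrt(-549 + 6*sqrt(3)) + 104462)/(-188734 + 127*172) = -331210 + (104462 - 3*sqrt(-549 + 6*sqrt(3)))/(-188734 + 21844) = -331210 + (104462 - 3*sqrt(-549 + 6*sqrt(3)))/(-166890) = -331210 + (104462 - 3*sqrt(-549 + 6*sqrt(3)))*(-1/166890) = -331210 + (-52231/83445 + sqrt(-549 + 6*sqrt(3))/55630) = -27637870681/83445 + sqrt(-549 + 6*sqrt(3))/55630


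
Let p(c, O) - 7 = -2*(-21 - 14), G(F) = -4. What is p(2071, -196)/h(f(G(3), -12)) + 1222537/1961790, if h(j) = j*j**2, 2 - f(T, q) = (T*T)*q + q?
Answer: 5343672282511/8574803605320 ≈ 0.62318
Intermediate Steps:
p(c, O) = 77 (p(c, O) = 7 - 2*(-21 - 14) = 7 - 2*(-35) = 7 + 70 = 77)
f(T, q) = 2 - q - q*T**2 (f(T, q) = 2 - ((T*T)*q + q) = 2 - (T**2*q + q) = 2 - (q*T**2 + q) = 2 - (q + q*T**2) = 2 + (-q - q*T**2) = 2 - q - q*T**2)
h(j) = j**3
p(2071, -196)/h(f(G(3), -12)) + 1222537/1961790 = 77/((2 - 1*(-12) - 1*(-12)*(-4)**2)**3) + 1222537/1961790 = 77/((2 + 12 - 1*(-12)*16)**3) + 1222537*(1/1961790) = 77/((2 + 12 + 192)**3) + 1222537/1961790 = 77/(206**3) + 1222537/1961790 = 77/8741816 + 1222537/1961790 = 5343672282511/8574803605320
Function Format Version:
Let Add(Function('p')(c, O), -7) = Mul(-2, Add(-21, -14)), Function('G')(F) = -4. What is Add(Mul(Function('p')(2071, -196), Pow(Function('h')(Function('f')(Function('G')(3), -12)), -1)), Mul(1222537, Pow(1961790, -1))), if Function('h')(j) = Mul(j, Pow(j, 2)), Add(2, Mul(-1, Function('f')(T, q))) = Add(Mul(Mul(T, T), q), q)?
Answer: Rational(5343672282511, 8574803605320) ≈ 0.62318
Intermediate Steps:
Function('p')(c, O) = 77 (Function('p')(c, O) = Add(7, Mul(-2, Add(-21, -14))) = Add(7, Mul(-2, -35)) = Add(7, 70) = 77)
Function('f')(T, q) = Add(2, Mul(-1, q), Mul(-1, q, Pow(T, 2))) (Function('f')(T, q) = Add(2, Mul(-1, Add(Mul(Mul(T, T), q), q))) = Add(2, Mul(-1, Add(Mul(Pow(T, 2), q), q))) = Add(2, Mul(-1, Add(Mul(q, Pow(T, 2)), q))) = Add(2, Mul(-1, Add(q, Mul(q, Pow(T, 2))))) = Add(2, Add(Mul(-1, q), Mul(-1, q, Pow(T, 2)))) = Add(2, Mul(-1, q), Mul(-1, q, Pow(T, 2))))
Function('h')(j) = Pow(j, 3)
Add(Mul(Function('p')(2071, -196), Pow(Function('h')(Function('f')(Function('G')(3), -12)), -1)), Mul(1222537, Pow(1961790, -1))) = Add(Mul(77, Pow(Pow(Add(2, Mul(-1, -12), Mul(-1, -12, Pow(-4, 2))), 3), -1)), Mul(1222537, Pow(1961790, -1))) = Add(Mul(77, Pow(Pow(Add(2, 12, Mul(-1, -12, 16)), 3), -1)), Mul(1222537, Rational(1, 1961790))) = Add(Mul(77, Pow(Pow(Add(2, 12, 192), 3), -1)), Rational(1222537, 1961790)) = Add(Mul(77, Pow(Pow(206, 3), -1)), Rational(1222537, 1961790)) = Add(Mul(77, Pow(8741816, -1)), Rational(1222537, 1961790)) = Add(Mul(77, Rational(1, 8741816)), Rational(1222537, 1961790)) = Add(Rational(77, 8741816), Rational(1222537, 1961790)) = Rational(5343672282511, 8574803605320)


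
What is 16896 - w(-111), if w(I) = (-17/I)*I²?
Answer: 15009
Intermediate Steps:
w(I) = -17*I
16896 - w(-111) = 16896 - (-17)*(-111) = 16896 - 1*1887 = 16896 - 1887 = 15009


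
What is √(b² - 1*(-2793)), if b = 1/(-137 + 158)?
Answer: √1231714/21 ≈ 52.849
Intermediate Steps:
b = 1/21 ≈ 0.047619
√(b² - 1*(-2793)) = √((1/21)² - 1*(-2793)) = √(1/441 + 2793) = √(1231714/441) = √1231714/21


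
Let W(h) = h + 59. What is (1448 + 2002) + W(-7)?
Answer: 3502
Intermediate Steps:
W(h) = 59 + h
(1448 + 2002) + W(-7) = (1448 + 2002) + (59 - 7) = 3450 + 52 = 3502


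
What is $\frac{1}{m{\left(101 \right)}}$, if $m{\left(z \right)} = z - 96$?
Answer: $\frac{1}{5} \approx 0.2$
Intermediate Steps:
$m{\left(z \right)} = -96 + z$
$\frac{1}{m{\left(101 \right)}} = \frac{1}{-96 + 101} = \frac{1}{5}$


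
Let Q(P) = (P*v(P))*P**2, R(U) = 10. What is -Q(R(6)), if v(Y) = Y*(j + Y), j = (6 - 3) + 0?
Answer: -130000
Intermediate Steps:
j = 3 (j = 3 + 0 = 3)
v(Y) = Y*(3 + Y)
Q(P) = P**4*(3 + P) (Q(P) = (P*(P*(3 + P)))*P**2 = (P**2*(3 + P))*P**2 = P**4*(3 + P))
-Q(R(6)) = -10**4*(3 + 10) = -10000*13 = -1*130000 = -130000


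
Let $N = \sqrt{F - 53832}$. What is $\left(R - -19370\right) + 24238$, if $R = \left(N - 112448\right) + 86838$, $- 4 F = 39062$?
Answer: $17998 + \frac{i \sqrt{254390}}{2} \approx 17998.0 + 252.19 i$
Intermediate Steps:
$F = - \frac{19531}{2}$ ($F = \left(- \frac{1}{4}\right) 39062 = - \frac{19531}{2} \approx -9765.5$)
$N = \frac{i \sqrt{254390}}{2}$ ($N = \sqrt{- \frac{19531}{2} - 53832} = \sqrt{- \frac{127195}{2}} = \frac{i \sqrt{254390}}{2} \approx 252.19 i$)
$R = -25610 + \frac{i \sqrt{254390}}{2}$ ($R = \left(\frac{i \sqrt{254390}}{2} - 112448\right) + 86838 = \left(-112448 + \frac{i \sqrt{254390}}{2}\right) + 86838 = -25610 + \frac{i \sqrt{254390}}{2} \approx -25610.0 + 252.19 i$)
$\left(R - -19370\right) + 24238 = \left(\left(-25610 + \frac{i \sqrt{254390}}{2}\right) - -19370\right) + 24238 = \left(\left(-25610 + \frac{i \sqrt{254390}}{2}\right) + 19370\right) + 24238 = \left(-6240 + \frac{i \sqrt{254390}}{2}\right) + 24238 = 17998 + \frac{i \sqrt{254390}}{2}$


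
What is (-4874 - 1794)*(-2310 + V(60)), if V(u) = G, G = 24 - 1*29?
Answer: 15436420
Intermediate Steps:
G = -5 (G = 24 - 29 = -5)
V(u) = -5
(-4874 - 1794)*(-2310 + V(60)) = (-4874 - 1794)*(-2310 - 5) = -6668*(-2315) = 15436420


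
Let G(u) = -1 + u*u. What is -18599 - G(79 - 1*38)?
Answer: -20279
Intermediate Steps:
G(u) = -1 + u²
-18599 - G(79 - 1*38) = -18599 - (-1 + (79 - 1*38)²) = -18599 - (-1 + (79 - 38)²) = -18599 - (-1 + 41²) = -18599 - (-1 + 1681) = -18599 - 1*1680 = -18599 - 1680 = -20279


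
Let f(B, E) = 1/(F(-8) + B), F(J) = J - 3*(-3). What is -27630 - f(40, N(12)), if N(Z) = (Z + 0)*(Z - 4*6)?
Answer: -1132831/41 ≈ -27630.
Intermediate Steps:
F(J) = 9 + J (F(J) = J + 9 = 9 + J)
N(Z) = Z*(-24 + Z) (N(Z) = Z*(Z - 24) = Z*(-24 + Z))
f(B, E) = 1/(1 + B) (f(B, E) = 1/((9 - 8) + B) = 1/(1 + B))
-27630 - f(40, N(12)) = -27630 - 1/(1 + 40) = -27630 - 1/41 = -1132831/41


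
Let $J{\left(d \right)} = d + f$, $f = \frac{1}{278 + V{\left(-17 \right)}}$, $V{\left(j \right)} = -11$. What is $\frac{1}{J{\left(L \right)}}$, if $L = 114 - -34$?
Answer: $\frac{267}{39517} \approx 0.0067566$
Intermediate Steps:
$f = \frac{1}{267}$ ($f = \frac{1}{278 - 11} = \frac{1}{267} \approx 0.0037453$)
$L = 148$ ($L = 114 + 34 = 148$)
$J{\left(d \right)} = \frac{1}{267} + d$ ($J{\left(d \right)} = d + \frac{1}{267} = \frac{1}{267} + d$)
$\frac{1}{J{\left(L \right)}} = \frac{1}{\frac{1}{267} + 148} = \frac{1}{\frac{39517}{267}} = \frac{267}{39517}$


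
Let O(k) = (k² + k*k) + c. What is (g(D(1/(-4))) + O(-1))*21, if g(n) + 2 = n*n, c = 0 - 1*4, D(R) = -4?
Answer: 252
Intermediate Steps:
c = -4 (c = 0 - 4 = -4)
O(k) = -4 + 2*k² (O(k) = (k² + k*k) - 4 = (k² + k²) - 4 = 2*k² - 4 = -4 + 2*k²)
g(n) = -2 + n² (g(n) = -2 + n*n = -2 + n²)
(g(D(1/(-4))) + O(-1))*21 = ((-2 + (-4)²) + (-4 + 2*(-1)²))*21 = ((-2 + 16) + (-4 + 2*1))*21 = (14 + (-4 + 2))*21 = (14 - 2)*21 = 12*21 = 252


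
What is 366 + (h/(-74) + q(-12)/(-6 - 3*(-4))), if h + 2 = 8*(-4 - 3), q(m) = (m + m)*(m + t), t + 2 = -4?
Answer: 16235/37 ≈ 438.78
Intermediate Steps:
t = -6 (t = -2 - 4 = -6)
q(m) = 2*m*(-6 + m) (q(m) = (m + m)*(m - 6) = (2*m)*(-6 + m) = 2*m*(-6 + m))
h = -58 (h = -2 + 8*(-4 - 3) = -2 + 8*(-7) = -2 - 56 = -58)
366 + (h/(-74) + q(-12)/(-6 - 3*(-4))) = 366 + (-58/(-74) + (2*(-12)*(-6 - 12))/(-6 - 3*(-4))) = 366 + (-58*(-1/74) + (2*(-12)*(-18))/(-6 + 12)) = 366 + (29/37 + 432/6) = 366 + (29/37 + 432*(⅙)) = 366 + (29/37 + 72) = 366 + 2693/37 = 16235/37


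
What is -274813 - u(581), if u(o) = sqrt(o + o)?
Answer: -274813 - sqrt(1162) ≈ -2.7485e+5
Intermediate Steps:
u(o) = sqrt(2)*sqrt(o) (u(o) = sqrt(2*o) = sqrt(2)*sqrt(o))
-274813 - u(581) = -274813 - sqrt(2)*sqrt(581) = -274813 - sqrt(1162)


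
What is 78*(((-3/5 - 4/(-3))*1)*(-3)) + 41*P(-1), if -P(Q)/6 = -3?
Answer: 2832/5 ≈ 566.40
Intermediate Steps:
P(Q) = 18 (P(Q) = -6*(-3) = 18)
78*(((-3/5 - 4/(-3))*1)*(-3)) + 41*P(-1) = 78*(((-3/5 - 4/(-3))*1)*(-3)) + 41*18 = 78*(((-3*⅕ - 4*(-⅓))*1)*(-3)) + 738 = 78*(((-⅗ + 4/3)*1)*(-3)) + 738 = 78*(((11/15)*1)*(-3)) + 738 = 78*((11/15)*(-3)) + 738 = 78*(-11/5) + 738 = -858/5 + 738 = 2832/5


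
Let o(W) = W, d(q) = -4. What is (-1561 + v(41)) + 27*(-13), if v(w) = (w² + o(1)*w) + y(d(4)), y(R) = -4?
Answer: -194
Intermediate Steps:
v(w) = -4 + w + w² (v(w) = (w² + 1*w) - 4 = (w² + w) - 4 = (w + w²) - 4 = -4 + w + w²)
(-1561 + v(41)) + 27*(-13) = (-1561 + (-4 + 41 + 41²)) + 27*(-13) = (-1561 + (-4 + 41 + 1681)) - 351 = (-1561 + 1718) - 351 = 157 - 351 = -194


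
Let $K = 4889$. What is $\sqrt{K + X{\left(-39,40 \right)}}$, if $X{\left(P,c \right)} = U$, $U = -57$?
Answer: $4 \sqrt{302} \approx 69.513$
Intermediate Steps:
$X{\left(P,c \right)} = -57$
$\sqrt{K + X{\left(-39,40 \right)}} = \sqrt{4889 - 57} = \sqrt{4832} = 4 \sqrt{302}$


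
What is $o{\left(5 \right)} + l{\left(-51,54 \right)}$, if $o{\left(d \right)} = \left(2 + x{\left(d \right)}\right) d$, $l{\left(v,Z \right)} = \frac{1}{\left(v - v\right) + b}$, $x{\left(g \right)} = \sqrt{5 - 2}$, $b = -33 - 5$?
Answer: $\frac{379}{38} + 5 \sqrt{3} \approx 18.634$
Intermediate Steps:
$b = -38$
$x{\left(g \right)} = \sqrt{3}$
$l{\left(v,Z \right)} = - \frac{1}{38}$ ($l{\left(v,Z \right)} = \frac{1}{\left(v - v\right) - 38} = \frac{1}{0 - 38} = \frac{1}{-38} = - \frac{1}{38}$)
$o{\left(d \right)} = d \left(2 + \sqrt{3}\right)$ ($o{\left(d \right)} = \left(2 + \sqrt{3}\right) d = d \left(2 + \sqrt{3}\right)$)
$o{\left(5 \right)} + l{\left(-51,54 \right)} = 5 \left(2 + \sqrt{3}\right) - \frac{1}{38} = \left(10 + 5 \sqrt{3}\right) - \frac{1}{38} = \frac{379}{38} + 5 \sqrt{3}$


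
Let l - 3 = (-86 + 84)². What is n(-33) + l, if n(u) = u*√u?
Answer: 7 - 33*I*√33 ≈ 7.0 - 189.57*I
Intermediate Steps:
n(u) = u^(3/2)
l = 7 (l = 3 + (-86 + 84)² = 3 + (-2)² = 3 + 4 = 7)
n(-33) + l = (-33)^(3/2) + 7 = -33*I*√33 + 7 = 7 - 33*I*√33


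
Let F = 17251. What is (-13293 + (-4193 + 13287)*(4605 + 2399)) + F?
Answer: 63698334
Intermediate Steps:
(-13293 + (-4193 + 13287)*(4605 + 2399)) + F = (-13293 + (-4193 + 13287)*(4605 + 2399)) + 17251 = (-13293 + 9094*7004) + 17251 = (-13293 + 63694376) + 17251 = 63681083 + 17251 = 63698334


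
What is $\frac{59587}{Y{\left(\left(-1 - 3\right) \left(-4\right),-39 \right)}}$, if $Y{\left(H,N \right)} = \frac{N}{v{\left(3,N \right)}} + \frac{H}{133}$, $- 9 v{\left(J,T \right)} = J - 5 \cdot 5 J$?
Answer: $- \frac{63400568}{5059} \approx -12532.0$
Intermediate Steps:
$v{\left(J,T \right)} = \frac{8 J}{3}$ ($v{\left(J,T \right)} = - \frac{J - 5 \cdot 5 J}{9} = - \frac{J - 25 J}{9} = - \frac{\left(-24\right) J}{9} = \frac{8 J}{3}$)
$Y{\left(H,N \right)} = \frac{N}{8} + \frac{H}{133}$ ($Y{\left(H,N \right)} = \frac{N}{\frac{8}{3} \cdot 3} + \frac{H}{133} = \frac{N}{8} + H \frac{1}{133} = N \frac{1}{8} + \frac{H}{133} = \frac{N}{8} + \frac{H}{133}$)
$\frac{59587}{Y{\left(\left(-1 - 3\right) \left(-4\right),-39 \right)}} = \frac{59587}{\frac{1}{8} \left(-39\right) + \frac{\left(-1 - 3\right) \left(-4\right)}{133}} = \frac{59587}{- \frac{39}{8} + \frac{\left(-4\right) \left(-4\right)}{133}} = \frac{59587}{- \frac{39}{8} + \frac{1}{133} \cdot 16} = \frac{59587}{- \frac{39}{8} + \frac{16}{133}} = \frac{59587}{- \frac{5059}{1064}} = 59587 \left(- \frac{1064}{5059}\right) = - \frac{63400568}{5059}$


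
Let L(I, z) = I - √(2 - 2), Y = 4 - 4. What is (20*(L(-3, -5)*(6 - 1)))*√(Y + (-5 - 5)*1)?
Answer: -300*I*√10 ≈ -948.68*I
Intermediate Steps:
Y = 0
L(I, z) = I (L(I, z) = I - √0 = I - 1*0 = I + 0 = I)
(20*(L(-3, -5)*(6 - 1)))*√(Y + (-5 - 5)*1) = (20*(-3*(6 - 1)))*√(0 + (-5 - 5)*1) = (20*(-3*5))*√(0 - 10*1) = (20*(-15))*√(0 - 10) = -300*I*√10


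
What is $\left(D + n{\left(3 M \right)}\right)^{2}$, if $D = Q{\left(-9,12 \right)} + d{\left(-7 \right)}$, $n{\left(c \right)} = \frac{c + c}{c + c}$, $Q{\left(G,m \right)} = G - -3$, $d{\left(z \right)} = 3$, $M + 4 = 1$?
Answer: $4$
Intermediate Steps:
$M = -3$ ($M = -4 + 1 = -3$)
$Q{\left(G,m \right)} = 3 + G$ ($Q{\left(G,m \right)} = G + 3 = 3 + G$)
$n{\left(c \right)} = 1$ ($n{\left(c \right)} = \frac{2 c}{2 c} = 2 c \frac{1}{2 c} = 1$)
$D = -3$ ($D = \left(3 - 9\right) + 3 = -6 + 3 = -3$)
$\left(D + n{\left(3 M \right)}\right)^{2} = \left(-3 + 1\right)^{2} = \left(-2\right)^{2} = 4$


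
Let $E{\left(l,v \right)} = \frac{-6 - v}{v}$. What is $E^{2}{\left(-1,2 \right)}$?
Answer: $16$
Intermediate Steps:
$E{\left(l,v \right)} = \frac{-6 - v}{v}$
$E^{2}{\left(-1,2 \right)} = \left(\frac{-6 - 2}{2}\right)^{2} = \left(\frac{1}{2} \left(-8\right)\right)^{2} = \left(-4\right)^{2} = 16$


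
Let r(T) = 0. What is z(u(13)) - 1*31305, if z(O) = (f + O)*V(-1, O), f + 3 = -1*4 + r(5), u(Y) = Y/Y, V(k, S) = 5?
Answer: -31335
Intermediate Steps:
u(Y) = 1
f = -7 (f = -3 + (-1*4 + 0) = -3 + (-4 + 0) = -3 - 4 = -7)
z(O) = -35 + 5*O (z(O) = (-7 + O)*5 = -35 + 5*O)
z(u(13)) - 1*31305 = (-35 + 5*1) - 1*31305 = (-35 + 5) - 31305 = -30 - 31305 = -31335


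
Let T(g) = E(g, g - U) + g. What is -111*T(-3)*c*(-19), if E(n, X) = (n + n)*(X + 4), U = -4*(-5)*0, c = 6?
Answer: -113886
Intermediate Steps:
U = 0 (U = 20*0 = 0)
E(n, X) = 2*n*(4 + X) (E(n, X) = (2*n)*(4 + X) = 2*n*(4 + X))
T(g) = g + 2*g*(4 + g) (T(g) = 2*g*(4 + (g - 1*0)) + g = 2*g*(4 + (g + 0)) + g = 2*g*(4 + g) + g = g + 2*g*(4 + g))
-111*T(-3)*c*(-19) = -111*(-3*(9 + 2*(-3)))*6*(-19) = -111*(-3*(9 - 6))*6*(-19) = -111*(-3*3)*6*(-19) = -(-999)*6*(-19) = -111*(-54)*(-19) = 5994*(-19) = -113886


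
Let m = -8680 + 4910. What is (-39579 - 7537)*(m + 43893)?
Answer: -1890435268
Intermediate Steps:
m = -3770
(-39579 - 7537)*(m + 43893) = (-39579 - 7537)*(-3770 + 43893) = -47116*40123 = -1890435268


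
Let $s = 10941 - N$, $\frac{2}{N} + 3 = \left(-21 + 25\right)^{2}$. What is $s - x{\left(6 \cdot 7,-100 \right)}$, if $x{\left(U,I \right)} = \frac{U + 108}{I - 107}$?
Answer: $\frac{9814589}{897} \approx 10942.0$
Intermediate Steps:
$N = \frac{2}{13}$ ($N = \frac{2}{-3 + \left(-21 + 25\right)^{2}} = \frac{2}{-3 + 4^{2}} = \frac{2}{-3 + 16} = \frac{2}{13} \approx 0.15385$)
$x{\left(U,I \right)} = \frac{108 + U}{-107 + I}$
$s = \frac{142231}{13}$ ($s = 10941 - \frac{2}{13} = \frac{142231}{13} \approx 10941.0$)
$s - x{\left(6 \cdot 7,-100 \right)} = \frac{142231}{13} - \frac{108 + 6 \cdot 7}{-107 - 100} = \frac{142231}{13} - \frac{108 + 42}{-207} = \frac{142231}{13} - \left(- \frac{1}{207}\right) 150 = \frac{142231}{13} - - \frac{50}{69} = \frac{142231}{13} + \frac{50}{69} = \frac{9814589}{897}$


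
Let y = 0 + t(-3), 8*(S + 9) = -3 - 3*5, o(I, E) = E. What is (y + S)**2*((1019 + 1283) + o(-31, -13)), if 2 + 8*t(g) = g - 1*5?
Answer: 1430625/4 ≈ 3.5766e+5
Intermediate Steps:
t(g) = -7/8 + g/8 (t(g) = -1/4 + (g - 1*5)/8 = -1/4 + (g - 5)/8 = -1/4 + (-5 + g)/8 = -1/4 + (-5/8 + g/8) = -7/8 + g/8)
S = -45/4 (S = -9 + (-3 - 3*5)/8 = -9 + (-3 - 15)/8 = -9 + (1/8)*(-18) = -9 - 9/4 = -45/4 ≈ -11.250)
y = -5/4 (y = 0 + (-7/8 + (1/8)*(-3)) = 0 + (-7/8 - 3/8) = 0 - 5/4 = -5/4 ≈ -1.2500)
(y + S)**2*((1019 + 1283) + o(-31, -13)) = (-5/4 - 45/4)**2*((1019 + 1283) - 13) = (-25/2)**2*(2302 - 13) = (625/4)*2289 = 1430625/4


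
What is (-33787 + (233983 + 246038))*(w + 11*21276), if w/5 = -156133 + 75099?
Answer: -76365809356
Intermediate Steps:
w = -405170 (w = 5*(-156133 + 75099) = 5*(-81034) = -405170)
(-33787 + (233983 + 246038))*(w + 11*21276) = (-33787 + (233983 + 246038))*(-405170 + 11*21276) = (-33787 + 480021)*(-405170 + 234036) = 446234*(-171134) = -76365809356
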